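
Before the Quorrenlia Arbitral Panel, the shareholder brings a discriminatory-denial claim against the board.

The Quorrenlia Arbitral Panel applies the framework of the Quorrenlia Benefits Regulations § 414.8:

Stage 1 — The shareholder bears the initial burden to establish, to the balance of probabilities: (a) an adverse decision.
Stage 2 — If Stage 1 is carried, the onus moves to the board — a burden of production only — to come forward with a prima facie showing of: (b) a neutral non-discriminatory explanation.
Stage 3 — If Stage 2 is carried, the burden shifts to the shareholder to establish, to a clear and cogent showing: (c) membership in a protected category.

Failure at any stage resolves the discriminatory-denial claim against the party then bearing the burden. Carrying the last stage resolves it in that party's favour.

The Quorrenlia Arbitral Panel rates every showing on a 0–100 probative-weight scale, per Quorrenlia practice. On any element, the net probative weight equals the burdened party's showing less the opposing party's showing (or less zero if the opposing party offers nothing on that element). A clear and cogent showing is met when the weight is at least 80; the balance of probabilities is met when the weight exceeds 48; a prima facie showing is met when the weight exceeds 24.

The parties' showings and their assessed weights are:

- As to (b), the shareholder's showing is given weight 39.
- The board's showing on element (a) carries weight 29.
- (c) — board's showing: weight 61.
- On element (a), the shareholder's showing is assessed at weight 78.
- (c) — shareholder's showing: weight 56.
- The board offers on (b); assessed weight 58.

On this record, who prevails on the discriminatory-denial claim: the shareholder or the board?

Stage 1 (shareholder, the balance of probabilities, weight exceeds 48): (a) net 78−29=49 > 48 — meets.
  Stage 1 is satisfied; the onus moves to the board.
Stage 2 (board, a prima facie showing, weight exceeds 24): (b) net 58−39=19 ≤ 24 — fails.
  The board does not carry Stage 2.
The analysis ends at Stage 2; the shareholder prevails.

shareholder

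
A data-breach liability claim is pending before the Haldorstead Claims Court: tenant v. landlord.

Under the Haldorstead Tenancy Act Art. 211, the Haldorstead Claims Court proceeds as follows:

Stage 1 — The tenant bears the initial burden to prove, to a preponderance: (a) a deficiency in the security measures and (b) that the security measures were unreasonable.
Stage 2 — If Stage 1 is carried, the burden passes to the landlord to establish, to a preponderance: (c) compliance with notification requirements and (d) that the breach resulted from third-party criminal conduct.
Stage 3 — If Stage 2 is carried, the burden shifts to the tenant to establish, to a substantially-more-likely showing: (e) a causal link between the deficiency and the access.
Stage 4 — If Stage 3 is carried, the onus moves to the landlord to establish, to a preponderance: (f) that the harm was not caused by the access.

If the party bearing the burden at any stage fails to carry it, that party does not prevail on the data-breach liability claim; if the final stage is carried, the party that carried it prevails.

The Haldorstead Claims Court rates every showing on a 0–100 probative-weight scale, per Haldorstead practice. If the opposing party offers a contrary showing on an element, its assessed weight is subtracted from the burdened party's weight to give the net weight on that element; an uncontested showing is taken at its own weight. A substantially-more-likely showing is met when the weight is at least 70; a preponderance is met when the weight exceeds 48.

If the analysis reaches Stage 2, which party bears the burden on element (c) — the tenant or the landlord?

landlord

Stage 2's rule assigns the burden to the landlord (to a preponderance).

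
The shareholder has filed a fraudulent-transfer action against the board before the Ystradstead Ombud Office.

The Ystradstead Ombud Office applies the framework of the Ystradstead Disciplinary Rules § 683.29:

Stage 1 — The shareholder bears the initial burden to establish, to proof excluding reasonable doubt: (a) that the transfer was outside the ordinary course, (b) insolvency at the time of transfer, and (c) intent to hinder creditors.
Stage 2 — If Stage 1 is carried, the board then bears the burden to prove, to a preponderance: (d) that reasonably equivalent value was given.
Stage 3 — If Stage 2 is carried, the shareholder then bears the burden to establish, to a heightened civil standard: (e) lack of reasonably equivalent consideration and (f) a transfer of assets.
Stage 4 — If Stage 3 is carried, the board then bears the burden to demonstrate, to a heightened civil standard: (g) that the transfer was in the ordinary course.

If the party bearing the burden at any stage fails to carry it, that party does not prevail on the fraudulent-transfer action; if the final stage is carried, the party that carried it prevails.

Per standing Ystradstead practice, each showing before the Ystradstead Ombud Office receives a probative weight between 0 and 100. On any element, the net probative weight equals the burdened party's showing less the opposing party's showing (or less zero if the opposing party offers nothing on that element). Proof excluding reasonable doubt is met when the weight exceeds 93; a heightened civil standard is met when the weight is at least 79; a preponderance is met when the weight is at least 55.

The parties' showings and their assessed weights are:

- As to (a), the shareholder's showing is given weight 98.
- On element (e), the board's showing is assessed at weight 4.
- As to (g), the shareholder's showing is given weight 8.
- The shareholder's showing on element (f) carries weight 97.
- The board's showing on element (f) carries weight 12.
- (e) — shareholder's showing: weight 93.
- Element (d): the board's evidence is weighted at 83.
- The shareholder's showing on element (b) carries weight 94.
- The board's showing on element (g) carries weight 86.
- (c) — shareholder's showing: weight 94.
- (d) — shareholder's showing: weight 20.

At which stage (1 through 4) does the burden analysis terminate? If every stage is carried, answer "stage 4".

stage 4

Stage 1 — burden on shareholder; standard: proof excluding reasonable doubt (weight exceeds 93).
    (a): 98 > 93 [met]
    (b): 94 > 93 [met]
    (c): 94 > 93 [met]
  Stage 1 carried; the burden shifts to the board.
Stage 2 — burden on board; standard: a preponderance (weight is at least 55).
    (d): 83 − 20 = 63 ≥ 55 [met]
  Stage 2 is satisfied; the onus moves to the shareholder.
Stage 3 — burden on shareholder; standard: a heightened civil standard (weight is at least 79).
    (e): 93 − 4 = 89 ≥ 79 [met]
    (f): 97 − 12 = 85 ≥ 79 [met]
  All elements met. The burden passes to the board.
Stage 4 — burden on board; standard: a heightened civil standard (weight is at least 79).
    (g): 86 − 8 = 78 < 79 [not met]
  The board does not carry Stage 4.
So the shareholder prevails.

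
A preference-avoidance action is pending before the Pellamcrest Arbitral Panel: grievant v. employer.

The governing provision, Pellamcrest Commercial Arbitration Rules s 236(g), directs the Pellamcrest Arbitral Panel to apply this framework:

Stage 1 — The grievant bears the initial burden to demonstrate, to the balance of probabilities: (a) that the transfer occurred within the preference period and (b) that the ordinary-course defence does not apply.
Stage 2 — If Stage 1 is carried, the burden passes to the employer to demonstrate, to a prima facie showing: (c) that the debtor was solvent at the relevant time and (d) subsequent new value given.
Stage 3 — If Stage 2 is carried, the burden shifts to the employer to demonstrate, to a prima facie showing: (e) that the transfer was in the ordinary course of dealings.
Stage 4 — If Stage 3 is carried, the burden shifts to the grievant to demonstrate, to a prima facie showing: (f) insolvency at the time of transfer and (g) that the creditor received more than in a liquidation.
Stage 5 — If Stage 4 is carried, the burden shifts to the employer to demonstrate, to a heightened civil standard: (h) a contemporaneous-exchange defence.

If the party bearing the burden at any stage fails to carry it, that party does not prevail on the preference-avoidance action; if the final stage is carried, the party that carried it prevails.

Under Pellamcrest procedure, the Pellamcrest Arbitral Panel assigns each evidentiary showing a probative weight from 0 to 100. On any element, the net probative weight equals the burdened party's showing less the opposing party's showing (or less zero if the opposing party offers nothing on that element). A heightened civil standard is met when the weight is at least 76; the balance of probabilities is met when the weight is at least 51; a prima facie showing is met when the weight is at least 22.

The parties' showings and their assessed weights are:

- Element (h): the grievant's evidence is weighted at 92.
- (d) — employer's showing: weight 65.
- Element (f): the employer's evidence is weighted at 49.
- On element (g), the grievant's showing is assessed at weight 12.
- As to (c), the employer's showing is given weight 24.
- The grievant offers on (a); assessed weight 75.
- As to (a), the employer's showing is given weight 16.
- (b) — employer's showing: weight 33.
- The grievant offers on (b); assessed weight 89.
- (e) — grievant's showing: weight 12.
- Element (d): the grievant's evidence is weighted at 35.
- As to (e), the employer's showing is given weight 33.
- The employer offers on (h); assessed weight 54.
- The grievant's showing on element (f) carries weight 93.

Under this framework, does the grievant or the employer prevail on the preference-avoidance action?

Stage 1 (grievant, the balance of probabilities, weight is at least 51): (a) net 75−16=59 ≥ 51 — meets; (b) net 89−33=56 ≥ 51 — meets.
  All elements met. The burden passes to the employer.
Stage 2 (employer, a prima facie showing, weight is at least 22): (c) 24 ≥ 22 — meets; (d) net 65−35=30 ≥ 22 — meets.
  Stage 2 is satisfied; the employer continues to bear the burden.
Stage 3 (employer, a prima facie showing, weight is at least 22): (e) net 33−12=21 < 22 — fails.
  The employer does not carry Stage 3.
The analysis ends at Stage 3; the grievant prevails.

grievant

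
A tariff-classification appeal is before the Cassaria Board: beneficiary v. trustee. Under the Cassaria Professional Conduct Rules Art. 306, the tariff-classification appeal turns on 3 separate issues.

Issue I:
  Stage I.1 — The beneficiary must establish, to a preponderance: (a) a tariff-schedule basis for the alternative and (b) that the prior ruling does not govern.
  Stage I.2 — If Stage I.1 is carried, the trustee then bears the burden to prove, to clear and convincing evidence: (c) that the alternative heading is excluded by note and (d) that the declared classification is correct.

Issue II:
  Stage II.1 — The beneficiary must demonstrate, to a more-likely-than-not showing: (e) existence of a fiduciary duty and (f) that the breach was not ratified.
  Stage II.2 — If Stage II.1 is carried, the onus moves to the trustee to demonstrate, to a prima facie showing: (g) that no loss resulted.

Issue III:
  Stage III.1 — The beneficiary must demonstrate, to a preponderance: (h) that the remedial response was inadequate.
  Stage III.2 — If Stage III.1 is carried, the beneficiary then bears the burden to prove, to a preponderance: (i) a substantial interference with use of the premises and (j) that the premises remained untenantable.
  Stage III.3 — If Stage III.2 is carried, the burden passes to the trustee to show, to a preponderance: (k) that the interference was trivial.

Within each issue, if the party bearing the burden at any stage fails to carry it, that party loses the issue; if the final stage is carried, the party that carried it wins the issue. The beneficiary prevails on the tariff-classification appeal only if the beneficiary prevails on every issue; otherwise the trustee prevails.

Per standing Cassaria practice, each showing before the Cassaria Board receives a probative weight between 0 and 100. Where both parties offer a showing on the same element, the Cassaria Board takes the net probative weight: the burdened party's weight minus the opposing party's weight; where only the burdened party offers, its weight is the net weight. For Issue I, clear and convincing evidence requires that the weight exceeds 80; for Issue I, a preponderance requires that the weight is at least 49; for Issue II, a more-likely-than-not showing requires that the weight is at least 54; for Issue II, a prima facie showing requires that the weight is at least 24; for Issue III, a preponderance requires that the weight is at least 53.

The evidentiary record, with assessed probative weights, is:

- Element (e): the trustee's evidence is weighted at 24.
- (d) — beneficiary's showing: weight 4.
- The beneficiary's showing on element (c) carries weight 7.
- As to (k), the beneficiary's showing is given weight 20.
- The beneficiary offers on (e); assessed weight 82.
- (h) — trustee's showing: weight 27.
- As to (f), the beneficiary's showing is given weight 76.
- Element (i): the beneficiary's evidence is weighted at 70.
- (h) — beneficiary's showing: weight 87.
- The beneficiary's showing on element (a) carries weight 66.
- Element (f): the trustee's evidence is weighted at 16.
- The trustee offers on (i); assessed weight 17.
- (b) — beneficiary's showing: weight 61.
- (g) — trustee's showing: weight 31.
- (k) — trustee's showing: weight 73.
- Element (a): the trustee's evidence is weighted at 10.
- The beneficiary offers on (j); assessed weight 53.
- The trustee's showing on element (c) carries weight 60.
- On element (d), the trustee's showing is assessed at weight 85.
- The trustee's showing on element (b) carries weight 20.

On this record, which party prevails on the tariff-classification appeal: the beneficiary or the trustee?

trustee

— Issue I —
At Stage I.1 the beneficiary must meet a preponderance (weight is at least 49): on (a) the weight is 66 less the opposing 10 gives net 56, which does reach 49, so (a) meets the standard; on (b) the weight is 61 less the opposing 20 gives net 41, < 49, so (b) does not meet the standard.
  Stage I.1 not carried; the beneficiary fails its burden.
The trustee prevails on this issue.
— Issue II —
Stage II.1 — burden on beneficiary; standard: a more-likely-than-not showing (weight is at least 54).
    (e): 82 − 24 = 58 ≥ 54 [met]
    (f): 76 − 16 = 60 ≥ 54 [met]
  All elements met. The burden passes to the trustee.
Stage II.2 — burden on trustee; standard: a prima facie showing (weight is at least 24).
    (g): 31 ≥ 24 [met]
  All elements met at the final stage.
Every stage carried; the trustee prevails on this issue.
— Issue III —
At Stage III.1 the beneficiary must meet a preponderance (weight is at least 53): on (h) the weight is 87 less the opposing 27 gives net 60, ≥ 53, so (h) meets the standard.
  All elements met. The beneficiary retains the burden for Stage III.2.
At Stage III.2 the beneficiary must meet a preponderance (weight is at least 53): on (i) the weight is 70 less the opposing 17 gives net 53, which does reach 53, so (i) meets the standard; on (j) the weight is 53, which does reach 53, so (j) meets the standard.
  The beneficiary carries Stage III.2; the trustee now bears the burden.
At Stage III.3 the trustee must meet a preponderance (weight is at least 53): on (k) the weight is 73 less the opposing 20 gives net 53, which does reach 53, so (k) meets the standard.
  Stage III.3 carried; the final stage is satisfied.
Every stage carried; the trustee prevails on this issue.
Per-issue: Issue I → trustee; Issue II → trustee; Issue III → trustee. The beneficiary must prevail on every issue; overall, the trustee prevails.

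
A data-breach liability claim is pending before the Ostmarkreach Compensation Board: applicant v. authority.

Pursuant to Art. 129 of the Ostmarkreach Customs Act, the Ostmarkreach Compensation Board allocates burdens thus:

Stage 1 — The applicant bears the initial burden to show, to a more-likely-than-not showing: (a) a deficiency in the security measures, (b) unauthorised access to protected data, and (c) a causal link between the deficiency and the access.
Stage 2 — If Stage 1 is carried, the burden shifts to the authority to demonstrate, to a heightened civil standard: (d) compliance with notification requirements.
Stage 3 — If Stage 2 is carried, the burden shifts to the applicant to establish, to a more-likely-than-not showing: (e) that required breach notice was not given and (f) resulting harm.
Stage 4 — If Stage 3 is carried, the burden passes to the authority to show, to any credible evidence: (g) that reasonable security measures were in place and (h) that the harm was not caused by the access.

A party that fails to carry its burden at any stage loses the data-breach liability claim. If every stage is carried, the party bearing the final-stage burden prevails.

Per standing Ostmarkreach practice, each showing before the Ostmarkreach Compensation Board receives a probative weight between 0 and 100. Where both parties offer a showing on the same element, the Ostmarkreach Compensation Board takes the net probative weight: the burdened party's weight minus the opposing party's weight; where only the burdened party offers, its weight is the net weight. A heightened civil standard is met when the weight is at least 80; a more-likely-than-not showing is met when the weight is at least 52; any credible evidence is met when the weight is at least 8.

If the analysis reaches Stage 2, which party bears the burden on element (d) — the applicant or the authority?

authority

Stage 2's rule assigns the burden to the authority (to a heightened civil standard).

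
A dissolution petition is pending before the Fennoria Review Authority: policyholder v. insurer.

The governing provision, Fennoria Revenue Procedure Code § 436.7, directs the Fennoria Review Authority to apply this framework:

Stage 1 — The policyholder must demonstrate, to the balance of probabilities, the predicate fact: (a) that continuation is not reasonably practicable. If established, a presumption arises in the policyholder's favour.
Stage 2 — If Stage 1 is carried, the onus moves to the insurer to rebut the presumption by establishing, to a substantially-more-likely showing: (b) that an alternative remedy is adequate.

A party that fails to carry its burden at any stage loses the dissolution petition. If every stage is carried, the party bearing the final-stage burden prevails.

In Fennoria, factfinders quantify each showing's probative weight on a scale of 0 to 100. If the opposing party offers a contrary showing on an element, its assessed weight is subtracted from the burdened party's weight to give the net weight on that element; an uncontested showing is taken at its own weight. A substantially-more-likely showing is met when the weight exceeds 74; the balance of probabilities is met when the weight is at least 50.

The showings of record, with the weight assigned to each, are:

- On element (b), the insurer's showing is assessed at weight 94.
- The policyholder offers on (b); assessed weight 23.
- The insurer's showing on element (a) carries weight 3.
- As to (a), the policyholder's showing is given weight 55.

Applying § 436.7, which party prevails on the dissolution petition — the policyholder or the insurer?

policyholder

At Stage 1 the policyholder must meet the balance of probabilities (weight is at least 50): on (a) the weight is 55 less the opposing 3 gives net 52, ≥ 50, so (a) meets the standard.
  Stage 1 carried; the burden shifts to the insurer.
At Stage 2 the insurer must meet a substantially-more-likely showing (weight exceeds 74): on (b) the weight is 94 less the opposing 23 gives net 71, ≤ 74, so (b) does not meet the standard.
  Not every element is met, so the insurer fails to carry Stage 2.
The policyholder prevails.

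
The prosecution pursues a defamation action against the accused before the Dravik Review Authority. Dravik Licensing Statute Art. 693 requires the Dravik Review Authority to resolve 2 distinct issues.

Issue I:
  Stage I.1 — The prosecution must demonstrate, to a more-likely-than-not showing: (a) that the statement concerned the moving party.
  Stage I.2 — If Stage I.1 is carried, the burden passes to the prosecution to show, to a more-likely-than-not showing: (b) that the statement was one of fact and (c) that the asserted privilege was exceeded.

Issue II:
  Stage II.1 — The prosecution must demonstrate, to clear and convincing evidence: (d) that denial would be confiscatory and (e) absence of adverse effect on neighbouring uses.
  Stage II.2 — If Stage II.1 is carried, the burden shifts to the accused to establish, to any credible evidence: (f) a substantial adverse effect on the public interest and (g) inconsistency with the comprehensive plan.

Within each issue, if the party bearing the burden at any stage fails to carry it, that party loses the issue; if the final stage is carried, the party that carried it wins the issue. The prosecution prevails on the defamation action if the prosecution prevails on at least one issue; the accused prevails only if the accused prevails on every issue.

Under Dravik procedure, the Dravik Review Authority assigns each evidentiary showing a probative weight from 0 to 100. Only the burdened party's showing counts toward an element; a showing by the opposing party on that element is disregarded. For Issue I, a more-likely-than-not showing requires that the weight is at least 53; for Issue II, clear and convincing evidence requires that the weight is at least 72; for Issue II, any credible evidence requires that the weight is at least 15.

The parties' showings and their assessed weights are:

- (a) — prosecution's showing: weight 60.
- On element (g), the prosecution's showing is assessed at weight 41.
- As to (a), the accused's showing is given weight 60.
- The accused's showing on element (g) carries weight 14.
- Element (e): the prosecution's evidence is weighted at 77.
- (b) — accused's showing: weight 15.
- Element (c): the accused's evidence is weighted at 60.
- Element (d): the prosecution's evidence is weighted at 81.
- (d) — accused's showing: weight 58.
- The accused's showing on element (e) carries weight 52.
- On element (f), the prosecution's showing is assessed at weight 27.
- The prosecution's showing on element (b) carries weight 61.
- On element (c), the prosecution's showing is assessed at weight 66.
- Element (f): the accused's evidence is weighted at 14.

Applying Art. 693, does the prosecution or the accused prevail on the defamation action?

— Issue I —
Stage I.1 (prosecution, a more-likely-than-not showing, weight is at least 53): (a) 60 (accused's 60 disregarded) ≥ 53 — meets.
  All elements met. The prosecution retains the burden for Stage I.2.
Stage I.2 (prosecution, a more-likely-than-not showing, weight is at least 53): (b) 61 (accused's 15 disregarded) ≥ 53 — meets; (c) 66 (accused's 60 disregarded) ≥ 53 — meets.
  The prosecution carries the last stage.
With every stage satisfied, the prosecution prevails on this issue.
— Issue II —
At Stage II.1 the prosecution must meet clear and convincing evidence (weight is at least 72): on (d) the weight is 81 (the accused's 58 is given no effect), which does reach 72, so (d) meets the standard; on (e) the weight is 77 (the accused's 52 is given no effect), ≥ 72, so (e) meets the standard.
  Stage II.1 is satisfied; the onus moves to the accused.
At Stage II.2 the accused must meet any credible evidence (weight is at least 15): on (f) the weight is 14 (the prosecution's 27 is given no effect), which does not reach 15, so (f) does not meet the standard; on (g) the weight is 14 (the prosecution's 41 is given no effect), which does not reach 15, so (g) does not meet the standard.
  Not every element is met, so the accused fails to carry Stage II.2.
The prosecution prevails on this issue.
Per-issue: Issue I → prosecution; Issue II → prosecution. The prosecution must prevail on at least one issue; overall, the prosecution prevails.

prosecution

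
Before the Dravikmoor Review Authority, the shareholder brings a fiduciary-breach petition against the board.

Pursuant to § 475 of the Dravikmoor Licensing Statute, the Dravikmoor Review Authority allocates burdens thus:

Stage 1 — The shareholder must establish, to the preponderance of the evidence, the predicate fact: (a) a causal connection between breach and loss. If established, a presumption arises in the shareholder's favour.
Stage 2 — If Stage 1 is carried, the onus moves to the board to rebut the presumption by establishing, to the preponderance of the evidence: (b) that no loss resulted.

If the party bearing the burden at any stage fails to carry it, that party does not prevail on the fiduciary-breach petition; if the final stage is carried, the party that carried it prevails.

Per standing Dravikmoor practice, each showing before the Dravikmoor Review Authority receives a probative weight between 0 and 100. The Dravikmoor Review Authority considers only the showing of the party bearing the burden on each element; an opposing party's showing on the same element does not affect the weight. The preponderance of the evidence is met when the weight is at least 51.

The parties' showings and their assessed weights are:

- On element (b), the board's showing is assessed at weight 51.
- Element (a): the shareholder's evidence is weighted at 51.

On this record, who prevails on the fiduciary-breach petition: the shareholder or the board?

board

At Stage 1 the shareholder must meet the preponderance of the evidence (weight is at least 51): on (a) the weight is 51, which does reach 51, so (a) meets the standard.
  All elements met. The burden passes to the board.
At Stage 2 the board must meet the preponderance of the evidence (weight is at least 51): on (b) the weight is 51, which does reach 51, so (b) meets the standard.
  Stage 2 carried; the final stage is satisfied.
With every stage satisfied, the board prevails.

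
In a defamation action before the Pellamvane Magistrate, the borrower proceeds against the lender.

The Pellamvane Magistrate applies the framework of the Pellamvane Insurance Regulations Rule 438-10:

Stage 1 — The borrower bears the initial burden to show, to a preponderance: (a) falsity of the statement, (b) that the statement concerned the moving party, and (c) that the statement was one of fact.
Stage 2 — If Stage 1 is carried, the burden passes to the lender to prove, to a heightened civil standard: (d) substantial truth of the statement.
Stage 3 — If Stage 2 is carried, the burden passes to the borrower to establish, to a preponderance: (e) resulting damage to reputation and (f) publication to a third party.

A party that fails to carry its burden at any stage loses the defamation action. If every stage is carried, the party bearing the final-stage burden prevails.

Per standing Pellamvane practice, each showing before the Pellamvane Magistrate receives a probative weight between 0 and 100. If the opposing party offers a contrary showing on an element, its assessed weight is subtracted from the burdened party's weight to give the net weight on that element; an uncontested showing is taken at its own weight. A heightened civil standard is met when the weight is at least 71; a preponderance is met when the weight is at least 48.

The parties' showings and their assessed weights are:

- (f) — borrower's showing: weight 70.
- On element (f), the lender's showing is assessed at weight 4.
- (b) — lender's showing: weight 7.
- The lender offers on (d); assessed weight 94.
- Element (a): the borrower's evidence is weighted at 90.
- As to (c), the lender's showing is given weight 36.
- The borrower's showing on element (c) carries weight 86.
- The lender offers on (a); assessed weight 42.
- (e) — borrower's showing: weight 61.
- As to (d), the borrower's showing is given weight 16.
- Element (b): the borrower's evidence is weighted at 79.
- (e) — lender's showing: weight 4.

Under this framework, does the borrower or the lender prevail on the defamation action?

Stage 1 (borrower, a preponderance, weight is at least 48): (a) net 90−42=48 ≥ 48 — meets; (b) net 79−7=72 ≥ 48 — meets; (c) net 86−36=50 ≥ 48 — meets.
  All elements met. The burden passes to the lender.
Stage 2 (lender, a heightened civil standard, weight is at least 71): (d) net 94−16=78 ≥ 71 — meets.
  Stage 2 carried; the burden shifts to the borrower.
Stage 3 (borrower, a preponderance, weight is at least 48): (e) net 61−4=57 ≥ 48 — meets; (f) net 70−4=66 ≥ 48 — meets.
  The borrower carries the last stage.
With every stage satisfied, the borrower prevails.

borrower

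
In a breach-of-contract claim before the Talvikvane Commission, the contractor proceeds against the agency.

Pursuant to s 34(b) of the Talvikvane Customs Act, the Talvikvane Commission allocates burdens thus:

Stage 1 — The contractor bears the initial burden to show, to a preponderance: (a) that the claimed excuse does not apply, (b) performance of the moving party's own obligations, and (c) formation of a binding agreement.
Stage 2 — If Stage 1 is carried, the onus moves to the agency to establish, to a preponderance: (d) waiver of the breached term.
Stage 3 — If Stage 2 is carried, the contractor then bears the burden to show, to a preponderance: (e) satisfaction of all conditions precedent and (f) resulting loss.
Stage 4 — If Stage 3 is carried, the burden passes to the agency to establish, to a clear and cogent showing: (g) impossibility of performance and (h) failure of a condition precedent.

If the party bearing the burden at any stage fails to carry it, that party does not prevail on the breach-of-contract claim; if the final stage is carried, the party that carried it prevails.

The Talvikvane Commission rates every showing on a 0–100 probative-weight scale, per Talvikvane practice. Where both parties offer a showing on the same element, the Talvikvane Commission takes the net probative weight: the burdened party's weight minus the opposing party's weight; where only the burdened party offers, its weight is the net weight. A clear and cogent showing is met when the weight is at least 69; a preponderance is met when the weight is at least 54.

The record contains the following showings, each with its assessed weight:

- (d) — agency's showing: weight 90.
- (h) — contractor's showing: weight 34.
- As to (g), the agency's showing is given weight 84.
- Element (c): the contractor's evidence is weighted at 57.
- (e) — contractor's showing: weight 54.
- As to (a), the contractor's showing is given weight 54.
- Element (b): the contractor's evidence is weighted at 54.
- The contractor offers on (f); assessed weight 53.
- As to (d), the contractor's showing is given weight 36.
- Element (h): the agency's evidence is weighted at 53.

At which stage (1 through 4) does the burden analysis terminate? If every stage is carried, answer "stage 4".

Stage 1 (contractor, a preponderance, weight is at least 54): (a) 54 ≥ 54 — meets; (b) 54 ≥ 54 — meets; (c) 57 ≥ 54 — meets.
  Stage 1 carried; the burden shifts to the agency.
Stage 2 (agency, a preponderance, weight is at least 54): (d) net 90−36=54 ≥ 54 — meets.
  Stage 2 is satisfied; the onus moves to the contractor.
Stage 3 (contractor, a preponderance, weight is at least 54): (e) 54 ≥ 54 — meets; (f) 53 < 54 — fails.
  The contractor does not carry Stage 3.
The agency prevails.

stage 3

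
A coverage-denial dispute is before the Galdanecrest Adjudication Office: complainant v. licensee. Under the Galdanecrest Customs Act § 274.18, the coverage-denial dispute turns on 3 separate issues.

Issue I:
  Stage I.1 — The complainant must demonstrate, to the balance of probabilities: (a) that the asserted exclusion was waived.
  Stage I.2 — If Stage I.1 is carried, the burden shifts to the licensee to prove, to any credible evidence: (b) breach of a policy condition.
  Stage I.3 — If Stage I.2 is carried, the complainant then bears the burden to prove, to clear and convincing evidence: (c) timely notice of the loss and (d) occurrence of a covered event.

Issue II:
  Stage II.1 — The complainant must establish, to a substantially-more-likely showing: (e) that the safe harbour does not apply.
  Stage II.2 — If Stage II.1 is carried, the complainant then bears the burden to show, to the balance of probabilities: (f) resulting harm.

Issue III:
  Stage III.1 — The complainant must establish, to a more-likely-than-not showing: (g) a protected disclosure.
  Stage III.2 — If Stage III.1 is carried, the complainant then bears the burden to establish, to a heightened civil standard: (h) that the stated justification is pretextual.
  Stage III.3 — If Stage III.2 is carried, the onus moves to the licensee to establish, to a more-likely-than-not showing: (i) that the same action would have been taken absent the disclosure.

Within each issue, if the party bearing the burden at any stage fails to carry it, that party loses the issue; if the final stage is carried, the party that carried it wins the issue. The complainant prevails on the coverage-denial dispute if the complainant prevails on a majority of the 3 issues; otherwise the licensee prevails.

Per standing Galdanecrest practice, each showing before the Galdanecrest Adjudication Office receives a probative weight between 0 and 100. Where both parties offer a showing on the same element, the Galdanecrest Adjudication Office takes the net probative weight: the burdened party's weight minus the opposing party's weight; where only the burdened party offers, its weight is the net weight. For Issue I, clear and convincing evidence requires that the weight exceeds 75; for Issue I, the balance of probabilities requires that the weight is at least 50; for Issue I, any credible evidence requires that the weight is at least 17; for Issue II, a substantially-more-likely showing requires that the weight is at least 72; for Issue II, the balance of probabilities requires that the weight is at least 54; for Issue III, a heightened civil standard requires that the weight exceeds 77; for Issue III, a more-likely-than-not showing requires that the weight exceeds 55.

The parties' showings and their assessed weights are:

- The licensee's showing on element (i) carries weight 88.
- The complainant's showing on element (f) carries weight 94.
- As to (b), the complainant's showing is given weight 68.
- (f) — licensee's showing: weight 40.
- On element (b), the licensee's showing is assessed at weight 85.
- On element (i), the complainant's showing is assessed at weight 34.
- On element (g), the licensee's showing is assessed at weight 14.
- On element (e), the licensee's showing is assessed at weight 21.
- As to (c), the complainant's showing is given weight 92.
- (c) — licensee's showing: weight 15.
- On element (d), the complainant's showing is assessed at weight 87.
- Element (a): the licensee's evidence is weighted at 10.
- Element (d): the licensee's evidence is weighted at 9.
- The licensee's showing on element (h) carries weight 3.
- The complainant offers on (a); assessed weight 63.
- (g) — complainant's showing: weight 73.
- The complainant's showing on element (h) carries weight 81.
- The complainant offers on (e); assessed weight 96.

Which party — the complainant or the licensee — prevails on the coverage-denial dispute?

complainant

— Issue I —
Stage I.1 (complainant, the balance of probabilities, weight is at least 50): (a) net 63−10=53 ≥ 50 — meets.
  All elements met. The burden passes to the licensee.
Stage I.2 (licensee, any credible evidence, weight is at least 17): (b) net 85−68=17 ≥ 17 — meets.
  Stage I.2 is satisfied; the onus moves to the complainant.
Stage I.3 (complainant, clear and convincing evidence, weight exceeds 75): (c) net 92−15=77 > 75 — meets; (d) net 87−9=78 > 75 — meets.
  All elements met at the final stage.
Every stage carried; the complainant prevails on this issue.
— Issue II —
At Stage II.1 the complainant must meet a substantially-more-likely showing (weight is at least 72): on (e) the weight is 96 less the opposing 21 gives net 75, ≥ 72, so (e) meets the standard.
  All elements met. The complainant retains the burden for Stage II.2.
At Stage II.2 the complainant must meet the balance of probabilities (weight is at least 54): on (f) the weight is 94 less the opposing 40 gives net 54, ≥ 54, so (f) meets the standard.
  The complainant carries the last stage.
With every stage satisfied, the complainant prevails on this issue.
— Issue III —
At Stage III.1 the complainant must meet a more-likely-than-not showing (weight exceeds 55): on (g) the weight is 73 less the opposing 14 gives net 59, which does exceed 55, so (g) meets the standard.
  Stage III.1 is satisfied; the complainant continues to bear the burden.
At Stage III.2 the complainant must meet a heightened civil standard (weight exceeds 77): on (h) the weight is 81 less the opposing 3 gives net 78, which does exceed 77, so (h) meets the standard.
  Stage III.2 is satisfied; the onus moves to the licensee.
At Stage III.3 the licensee must meet a more-likely-than-not showing (weight exceeds 55): on (i) the weight is 88 less the opposing 34 gives net 54, which does not exceed 55, so (i) does not meet the standard.
  Stage III.3 not carried; the licensee fails its burden.
The analysis ends at Stage III.3; the complainant prevails on this issue.
Per-issue: Issue I → complainant; Issue II → complainant; Issue III → complainant. The complainant must prevail on a majority of issues; overall, the complainant prevails.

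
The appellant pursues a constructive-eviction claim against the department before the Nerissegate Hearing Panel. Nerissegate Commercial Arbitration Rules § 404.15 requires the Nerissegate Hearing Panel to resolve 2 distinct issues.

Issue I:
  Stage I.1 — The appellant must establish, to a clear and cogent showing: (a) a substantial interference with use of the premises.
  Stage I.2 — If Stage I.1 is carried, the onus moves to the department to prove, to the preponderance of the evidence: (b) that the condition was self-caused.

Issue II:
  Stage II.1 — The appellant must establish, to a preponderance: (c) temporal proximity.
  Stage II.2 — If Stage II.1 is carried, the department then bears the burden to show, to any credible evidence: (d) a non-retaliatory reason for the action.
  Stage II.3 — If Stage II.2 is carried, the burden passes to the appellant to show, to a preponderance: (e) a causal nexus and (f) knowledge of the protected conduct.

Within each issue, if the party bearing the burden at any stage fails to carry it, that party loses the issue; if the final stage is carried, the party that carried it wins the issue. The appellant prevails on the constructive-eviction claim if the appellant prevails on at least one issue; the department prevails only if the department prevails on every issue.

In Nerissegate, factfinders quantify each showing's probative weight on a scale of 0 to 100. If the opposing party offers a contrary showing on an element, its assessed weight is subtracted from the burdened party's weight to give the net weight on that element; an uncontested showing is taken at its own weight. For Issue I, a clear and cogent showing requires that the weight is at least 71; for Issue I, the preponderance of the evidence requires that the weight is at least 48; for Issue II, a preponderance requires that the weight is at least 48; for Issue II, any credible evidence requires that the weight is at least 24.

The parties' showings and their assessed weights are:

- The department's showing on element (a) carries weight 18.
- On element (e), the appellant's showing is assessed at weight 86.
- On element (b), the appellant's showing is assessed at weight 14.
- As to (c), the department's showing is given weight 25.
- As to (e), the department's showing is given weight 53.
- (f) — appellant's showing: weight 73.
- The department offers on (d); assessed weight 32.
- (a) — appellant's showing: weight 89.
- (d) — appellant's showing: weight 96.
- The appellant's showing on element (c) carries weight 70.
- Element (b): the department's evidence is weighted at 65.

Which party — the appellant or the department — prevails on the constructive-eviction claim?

department

— Issue I —
Stage I.1 — burden on appellant; standard: a clear and cogent showing (weight is at least 71).
    (a): 89 − 18 = 71 ≥ 71 [met]
  All elements met. The burden passes to the department.
Stage I.2 — burden on department; standard: the preponderance of the evidence (weight is at least 48).
    (b): 65 − 14 = 51 ≥ 48 [met]
  The department carries the last stage.
With every stage satisfied, the department prevails on this issue.
— Issue II —
At Stage II.1 the appellant must meet a preponderance (weight is at least 48): on (c) the weight is 70 less the opposing 25 gives net 45, < 48, so (c) does not meet the standard.
  Stage II.1 not carried; the appellant fails its burden.
The analysis ends at Stage II.1; the department prevails on this issue.
Per-issue: Issue I → department; Issue II → department. The appellant must prevail on at least one issue; overall, the department prevails.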